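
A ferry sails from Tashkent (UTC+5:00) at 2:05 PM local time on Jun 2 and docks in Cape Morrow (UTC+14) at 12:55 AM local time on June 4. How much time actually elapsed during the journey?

25 hours 50 minutes

Cape Morrow is 9:00 ahead of Tashkent.
Clock-face elapsed time (ignoring zones) is 34 hours 50 minutes.
Actual elapsed = 34 hours 50 minutes − 9:00 = 25 hours 50 minutes.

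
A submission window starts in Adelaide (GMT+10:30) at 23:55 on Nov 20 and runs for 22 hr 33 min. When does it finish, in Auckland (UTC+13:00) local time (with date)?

00:58 on Nov 22

Convert start to UTC: 23:55 − 10:30 = 13:25 UTC on Nov 20.
Add 22 hours and 33 minutes duration → 11:58 UTC (Nov 21).
Auckland is UTC+13:00, so local end time = 11:58 + 13:00 = 00:58 on Nov 22.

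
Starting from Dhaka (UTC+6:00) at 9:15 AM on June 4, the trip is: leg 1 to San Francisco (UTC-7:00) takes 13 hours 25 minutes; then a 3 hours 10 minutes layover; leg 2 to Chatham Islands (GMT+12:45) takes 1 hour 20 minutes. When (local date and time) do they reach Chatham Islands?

Convert departure to UTC: 9:15 AM − 6:00 = 3:15 AM UTC on Jun 4.
Add 13 hours 25 minutes leg 1 → 4:40 PM UTC.
Add 3 hours and 10 minutes layover in San Francisco → 7:50 PM UTC.
Add 1 hour 20 minutes leg 2 → 9:10 PM UTC.
Chatham Islands is UTC+12:45, so local arrival = 9:10 PM + 12:45 = 9:55 AM on Jun 5.

9:55 AM on June 5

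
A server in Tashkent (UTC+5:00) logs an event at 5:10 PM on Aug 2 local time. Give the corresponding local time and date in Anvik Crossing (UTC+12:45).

Anvik Crossing is 7:45 ahead of Tashkent.
Shift by the zone difference: 5:10 PM + 7:45 = 12:55 AM on Aug 3 in Anvik Crossing.

12:55 AM on Aug 3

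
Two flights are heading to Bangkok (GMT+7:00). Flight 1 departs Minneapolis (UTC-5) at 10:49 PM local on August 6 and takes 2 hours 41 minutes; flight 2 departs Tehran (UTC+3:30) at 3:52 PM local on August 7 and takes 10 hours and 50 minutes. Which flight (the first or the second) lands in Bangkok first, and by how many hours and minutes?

Flight 1 in UTC: 10:49 PM + 5:00 = 3:49 AM on Aug 7.
+2 hours 41 minutes → arrive 6:30 AM UTC on Aug 7.
Flight 2 in UTC: 3:52 PM − 3:30 = 12:22 PM on Aug 7.
+10 hours 50 minutes → arrive 11:12 PM UTC on Aug 7.
Flight 1 lands earlier by 16 hours 42 minutes.

the first, by 16 hours 42 minutes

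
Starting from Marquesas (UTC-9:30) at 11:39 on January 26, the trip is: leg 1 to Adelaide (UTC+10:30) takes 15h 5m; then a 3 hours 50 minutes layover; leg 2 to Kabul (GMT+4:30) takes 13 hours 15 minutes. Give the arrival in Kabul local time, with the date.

09:49 on January 28

Convert departure to UTC: 11:39 + 9:30 = 21:09 UTC on Jan 26.
Add 15 hours and 5 minutes leg 1 → 12:14 UTC (Jan 27).
Add 3 hours and 50 minutes layover in Adelaide → 16:04 UTC.
Add 13 hours and 15 minutes leg 2 → 05:19 UTC (Jan 28).
Kabul is UTC+4:30, so local arrival = 05:19 + 4:30 = 09:49 on Jan 28.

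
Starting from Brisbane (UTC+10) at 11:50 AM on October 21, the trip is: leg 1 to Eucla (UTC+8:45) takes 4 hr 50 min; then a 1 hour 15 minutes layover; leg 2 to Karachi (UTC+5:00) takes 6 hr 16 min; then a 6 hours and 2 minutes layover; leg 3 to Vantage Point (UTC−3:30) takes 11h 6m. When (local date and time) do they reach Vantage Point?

3:49 AM on October 22

Convert departure to UTC: 11:50 AM − 10:00 = 1:50 AM UTC on Oct 21.
Add 4 hours and 50 minutes leg 1 → 6:40 AM UTC.
Add 1 hour 15 minutes layover in Eucla → 7:55 AM UTC.
Add 6 hours and 16 minutes leg 2 → 2:11 PM UTC.
Add 6 hours and 2 minutes layover in Karachi → 8:13 PM UTC.
Add 11 hours 6 minutes leg 3 → 7:19 AM UTC (Oct 22).
Vantage Point is UTC−3:30, so local arrival = 7:19 AM − 3:30 = 3:49 AM on Oct 22.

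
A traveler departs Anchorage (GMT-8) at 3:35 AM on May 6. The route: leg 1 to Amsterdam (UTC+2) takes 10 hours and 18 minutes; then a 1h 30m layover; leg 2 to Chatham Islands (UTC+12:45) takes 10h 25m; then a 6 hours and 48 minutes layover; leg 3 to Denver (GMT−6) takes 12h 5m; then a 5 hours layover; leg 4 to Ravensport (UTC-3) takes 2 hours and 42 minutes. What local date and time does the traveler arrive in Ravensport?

9:23 AM on May 8

Convert departure to UTC: 3:35 AM + 8:00 = 11:35 AM UTC on May 6.
Add 10 hours 18 minutes leg 1 → 9:53 PM UTC.
Add 1 hour 30 minutes layover in Amsterdam → 11:23 PM UTC.
Add 10 hours 25 minutes leg 2 → 9:48 AM UTC (May 7).
Add 6 hours 48 minutes layover in Chatham Islands → 4:36 PM UTC.
Add 12 hours 5 minutes leg 3 → 4:41 AM UTC (May 8).
Add 5 hours layover in Denver → 9:41 AM UTC.
Add 2 hours 42 minutes leg 4 → 12:23 PM UTC.
Ravensport is UTC−3:00, so local arrival = 12:23 PM − 3:00 = 9:23 AM on May 8.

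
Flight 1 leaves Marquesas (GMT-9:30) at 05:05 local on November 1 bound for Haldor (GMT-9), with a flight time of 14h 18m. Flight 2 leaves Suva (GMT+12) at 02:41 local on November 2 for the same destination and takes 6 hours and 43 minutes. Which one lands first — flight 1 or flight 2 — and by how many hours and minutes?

Flight 1 in UTC: 05:05 + 9:30 = 14:35 on Nov 1.
+14 hours and 18 minutes → arrive 04:53 UTC on Nov 2.
Flight 2 in UTC: 02:41 − 12:00 = 14:41 on Nov 1.
+6 hours 43 minutes → arrive 21:24 UTC on Nov 1.
Flight 2 lands earlier by 7 hours 29 minutes.

the second, by 7 hours 29 minutes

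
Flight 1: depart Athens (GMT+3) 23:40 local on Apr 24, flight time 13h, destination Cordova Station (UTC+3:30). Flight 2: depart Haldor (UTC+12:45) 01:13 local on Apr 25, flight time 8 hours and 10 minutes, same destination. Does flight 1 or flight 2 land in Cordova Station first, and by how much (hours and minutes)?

Flight 1 in UTC: 23:40 − 3:00 = 20:40 on Apr 24.
+13 hours → arrive 09:40 UTC on Apr 25.
Flight 2 in UTC: 01:13 − 12:45 = 12:28 on Apr 24.
+8 hours 10 minutes → arrive 20:38 UTC on Apr 24.
Flight 2 lands earlier by 13 hours 2 minutes.

the second, by 13 hours 2 minutes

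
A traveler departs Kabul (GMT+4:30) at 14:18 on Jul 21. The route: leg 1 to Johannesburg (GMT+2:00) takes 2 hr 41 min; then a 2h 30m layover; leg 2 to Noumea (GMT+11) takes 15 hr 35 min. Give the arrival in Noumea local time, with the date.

17:34 on Jul 22

Convert departure to UTC: 14:18 − 4:30 = 09:48 UTC on Jul 21.
Add 2 hours and 41 minutes leg 1 → 12:29 UTC.
Add 2 hours and 30 minutes layover in Johannesburg → 14:59 UTC.
Add 15 hours and 35 minutes leg 2 → 06:34 UTC (Jul 22).
Noumea is UTC+11:00, so local arrival = 06:34 + 11:00 = 17:34 on Jul 22.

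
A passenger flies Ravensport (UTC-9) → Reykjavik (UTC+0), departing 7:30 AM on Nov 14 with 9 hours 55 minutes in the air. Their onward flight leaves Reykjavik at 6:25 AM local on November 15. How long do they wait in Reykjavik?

4 hours

Convert departure to UTC: 7:30 AM + 9:00 = 4:30 PM UTC on Nov 14.
Add 9 hours and 55 minutes flight time → 2:25 AM UTC (Nov 15).
Reykjavik is UTC+0, so local arrival is the same: 2:25 AM on Nov 15.
Layover = 6:25 AM − 2:25 AM = 4 hours.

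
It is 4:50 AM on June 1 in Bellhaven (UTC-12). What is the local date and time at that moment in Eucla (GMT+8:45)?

In UTC: 4:50 AM + 12:00 = 4:50 PM on Jun 1.
Eucla is UTC+8:45: 4:50 PM + 8:45 = 1:35 AM on Jun 2.

1:35 AM on June 2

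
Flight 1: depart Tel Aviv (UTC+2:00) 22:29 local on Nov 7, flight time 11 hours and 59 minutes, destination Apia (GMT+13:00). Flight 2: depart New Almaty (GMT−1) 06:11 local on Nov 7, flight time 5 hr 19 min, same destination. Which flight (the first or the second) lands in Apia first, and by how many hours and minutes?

Flight 1 in UTC: 22:29 − 2:00 = 20:29 on Nov 7.
+11 hours 59 minutes → arrive 08:28 UTC on Nov 8.
Flight 2 in UTC: 06:11 + 1:00 = 07:11 on Nov 7.
+5 hours 19 minutes → arrive 12:30 UTC on Nov 7.
Flight 2 lands earlier by 19 hours 58 minutes.

the second, by 19 hours 58 minutes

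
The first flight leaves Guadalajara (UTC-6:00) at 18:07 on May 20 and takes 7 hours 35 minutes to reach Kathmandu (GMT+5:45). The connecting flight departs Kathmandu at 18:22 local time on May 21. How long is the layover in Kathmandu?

4 hours 55 minutes

Convert departure to UTC: 18:07 + 6:00 = 00:07 UTC on May 21.
Add 7 hours and 35 minutes flight time → 07:42 UTC.
Kathmandu is UTC+5:45, so local arrival = 07:42 + 5:45 = 13:27 on May 21.
Layover = 18:22 − 13:27 = 4 hours 55 minutes.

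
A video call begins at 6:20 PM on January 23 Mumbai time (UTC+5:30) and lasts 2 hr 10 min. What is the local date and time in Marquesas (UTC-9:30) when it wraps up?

Convert start to UTC: 6:20 PM − 5:30 = 12:50 PM UTC on Jan 23.
Add 2 hours and 10 minutes duration → 3:00 PM UTC.
Marquesas is UTC−9:30, so local end time = 3:00 PM − 9:30 = 5:30 AM on Jan 23.

5:30 AM on January 23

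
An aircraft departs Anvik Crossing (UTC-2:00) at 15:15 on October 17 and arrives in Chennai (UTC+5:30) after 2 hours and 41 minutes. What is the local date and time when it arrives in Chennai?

01:26 on Oct 18

Chennai is 7:30 ahead of Anvik Crossing.
After 2 hours and 41 minutes it is 17:56 in Anvik Crossing.
Shift by the zone difference: 17:56 + 7:30 = 01:26 on Oct 18 in Chennai.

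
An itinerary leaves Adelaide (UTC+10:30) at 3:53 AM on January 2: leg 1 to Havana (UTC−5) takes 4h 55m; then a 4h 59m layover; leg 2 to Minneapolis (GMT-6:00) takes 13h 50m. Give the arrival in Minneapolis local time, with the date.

11:07 AM on January 2

Convert departure to UTC: 3:53 AM − 10:30 = 5:23 PM UTC on Jan 1.
Add 4 hours 55 minutes leg 1 → 10:18 PM UTC.
Add 4 hours and 59 minutes layover in Havana → 3:17 AM UTC (Jan 2).
Add 13 hours 50 minutes leg 2 → 5:07 PM UTC.
Minneapolis is UTC−6:00, so local arrival = 5:07 PM − 6:00 = 11:07 AM on Jan 2.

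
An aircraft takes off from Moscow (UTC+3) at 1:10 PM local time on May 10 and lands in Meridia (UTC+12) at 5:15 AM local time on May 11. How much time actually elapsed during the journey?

7 hours 5 minutes

Departure in UTC: 1:10 PM − 3:00 = 10:10 AM on May 10.
Arrival in UTC: 5:15 AM − 12:00 = 5:15 PM on May 10.
Elapsed = 5:15 PM − 10:10 AM = 7 hours 5 minutes.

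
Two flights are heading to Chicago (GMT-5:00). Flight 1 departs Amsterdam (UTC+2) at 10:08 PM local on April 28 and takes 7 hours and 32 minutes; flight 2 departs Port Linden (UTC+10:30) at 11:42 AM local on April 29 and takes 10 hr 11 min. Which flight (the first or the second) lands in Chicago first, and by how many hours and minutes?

the first, by 7 hours 43 minutes

Flight 1 in UTC: 10:08 PM − 2:00 = 8:08 PM on Apr 28.
+7 hours and 32 minutes → arrive 3:40 AM UTC on Apr 29.
Flight 2 in UTC: 11:42 AM − 10:30 = 1:12 AM on Apr 29.
+10 hours and 11 minutes → arrive 11:23 AM UTC on Apr 29.
Flight 1 lands earlier by 7 hours 43 minutes.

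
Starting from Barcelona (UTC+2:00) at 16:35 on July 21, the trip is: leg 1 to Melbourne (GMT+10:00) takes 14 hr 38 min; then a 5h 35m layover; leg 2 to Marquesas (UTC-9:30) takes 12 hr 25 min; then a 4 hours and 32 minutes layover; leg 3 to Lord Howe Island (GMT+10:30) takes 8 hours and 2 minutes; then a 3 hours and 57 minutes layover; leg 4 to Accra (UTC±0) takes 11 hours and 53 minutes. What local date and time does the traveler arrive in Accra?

Convert departure to UTC: 16:35 − 2:00 = 14:35 UTC on Jul 21.
Add 14 hours and 38 minutes leg 1 → 05:13 UTC (Jul 22).
Add 5 hours 35 minutes layover in Melbourne → 10:48 UTC.
Add 12 hours and 25 minutes leg 2 → 23:13 UTC.
Add 4 hours and 32 minutes layover in Marquesas → 03:45 UTC (Jul 23).
Add 8 hours 2 minutes leg 3 → 11:47 UTC.
Add 3 hours 57 minutes layover in Lord Howe Island → 15:44 UTC.
Add 11 hours 53 minutes leg 4 → 03:37 UTC (Jul 24).
Accra is UTC+0, so local arrival is the same: 03:37 on Jul 24.

03:37 on July 24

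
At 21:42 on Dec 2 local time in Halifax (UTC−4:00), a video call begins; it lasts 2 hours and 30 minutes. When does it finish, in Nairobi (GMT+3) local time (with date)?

Nairobi is 7:00 ahead of Halifax.
After 2 hours 30 minutes it is 00:12 (Dec 3) in Halifax.
Shift by the zone difference: 00:12 + 7:00 = 07:12 on Dec 3 in Nairobi.

07:12 on December 3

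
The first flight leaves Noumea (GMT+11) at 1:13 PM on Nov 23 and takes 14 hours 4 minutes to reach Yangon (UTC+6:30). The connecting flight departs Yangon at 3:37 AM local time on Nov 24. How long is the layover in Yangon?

Convert departure to UTC: 1:13 PM − 11:00 = 2:13 AM UTC on Nov 23.
Add 14 hours and 4 minutes flight time → 4:17 PM UTC.
Yangon is UTC+6:30, so local arrival = 4:17 PM + 6:30 = 10:47 PM on Nov 23.
Layover = 3:37 AM − 10:47 PM (+1 day) = 4 hours 50 minutes.

4 hours 50 minutes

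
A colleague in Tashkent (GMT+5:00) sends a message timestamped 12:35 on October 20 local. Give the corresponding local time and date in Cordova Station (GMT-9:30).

In UTC: 12:35 − 5:00 = 07:35 on Oct 20.
Cordova Station is UTC−9:30: 07:35 − 9:30 = 22:05 on Oct 19.

22:05 on Oct 19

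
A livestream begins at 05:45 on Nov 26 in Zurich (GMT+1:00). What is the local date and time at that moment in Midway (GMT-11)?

17:45 on November 25

Midway is 12:00 behind Zurich.
Shift by the zone difference: 05:45 − 12:00 = 17:45 on Nov 25 in Midway.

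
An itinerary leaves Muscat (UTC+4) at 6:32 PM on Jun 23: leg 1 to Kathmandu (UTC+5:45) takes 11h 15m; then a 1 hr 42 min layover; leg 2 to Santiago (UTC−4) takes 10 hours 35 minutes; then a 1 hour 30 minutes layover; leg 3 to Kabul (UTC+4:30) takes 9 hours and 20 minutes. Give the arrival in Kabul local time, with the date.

Convert departure to UTC: 6:32 PM − 4:00 = 2:32 PM UTC on Jun 23.
Add 11 hours 15 minutes leg 1 → 1:47 AM UTC (Jun 24).
Add 1 hour and 42 minutes layover in Kathmandu → 3:29 AM UTC.
Add 10 hours and 35 minutes leg 2 → 2:04 PM UTC.
Add 1 hour 30 minutes layover in Santiago → 3:34 PM UTC.
Add 9 hours and 20 minutes leg 3 → 12:54 AM UTC (Jun 25).
Kabul is UTC+4:30, so local arrival = 12:54 AM + 4:30 = 5:24 AM on Jun 25.

5:24 AM on June 25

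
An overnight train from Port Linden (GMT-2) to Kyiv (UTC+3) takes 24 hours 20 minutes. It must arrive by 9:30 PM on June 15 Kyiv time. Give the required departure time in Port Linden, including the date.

Target arrival in UTC: 9:30 PM − 3:00 = 6:30 PM on Jun 15.
Subtract 24 hours and 20 minutes → departure 6:10 PM UTC on Jun 14.
Port Linden is UTC−2:00: 6:10 PM − 2:00 = 4:10 PM on Jun 14.

4:10 PM on Jun 14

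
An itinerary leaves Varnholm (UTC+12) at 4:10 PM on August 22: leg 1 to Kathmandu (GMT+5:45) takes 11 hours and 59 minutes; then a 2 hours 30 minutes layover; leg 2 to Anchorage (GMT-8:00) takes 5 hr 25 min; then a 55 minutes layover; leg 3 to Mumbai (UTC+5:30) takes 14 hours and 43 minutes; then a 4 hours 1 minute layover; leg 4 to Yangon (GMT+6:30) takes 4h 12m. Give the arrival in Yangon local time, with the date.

Convert departure to UTC: 4:10 PM − 12:00 = 4:10 AM UTC on Aug 22.
Add 11 hours and 59 minutes leg 1 → 4:09 PM UTC.
Add 2 hours and 30 minutes layover in Kathmandu → 6:39 PM UTC.
Add 5 hours 25 minutes leg 2 → 12:04 AM UTC (Aug 23).
Add 55 minutes layover in Anchorage → 12:59 AM UTC.
Add 14 hours and 43 minutes leg 3 → 3:42 PM UTC.
Add 4 hours 1 minute layover in Mumbai → 7:43 PM UTC.
Add 4 hours 12 minutes leg 4 → 11:55 PM UTC.
Yangon is UTC+6:30, so local arrival = 11:55 PM + 6:30 = 6:25 AM on Aug 24.

6:25 AM on Aug 24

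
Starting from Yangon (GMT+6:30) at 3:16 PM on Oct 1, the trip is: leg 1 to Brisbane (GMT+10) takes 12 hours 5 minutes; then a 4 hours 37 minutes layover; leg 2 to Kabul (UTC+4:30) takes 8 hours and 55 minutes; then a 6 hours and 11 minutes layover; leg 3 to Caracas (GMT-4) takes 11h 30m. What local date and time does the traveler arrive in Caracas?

Convert departure to UTC: 3:16 PM − 6:30 = 8:46 AM UTC on Oct 1.
Add 12 hours and 5 minutes leg 1 → 8:51 PM UTC.
Add 4 hours 37 minutes layover in Brisbane → 1:28 AM UTC (Oct 2).
Add 8 hours and 55 minutes leg 2 → 10:23 AM UTC.
Add 6 hours and 11 minutes layover in Kabul → 4:34 PM UTC.
Add 11 hours and 30 minutes leg 3 → 4:04 AM UTC (Oct 3).
Caracas is UTC−4:00, so local arrival = 4:04 AM − 4:00 = 12:04 AM on Oct 3.

12:04 AM on October 3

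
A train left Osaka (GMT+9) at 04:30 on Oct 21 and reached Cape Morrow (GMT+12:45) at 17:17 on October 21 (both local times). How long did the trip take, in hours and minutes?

9 hours 2 minutes

Departure in UTC: 04:30 − 9:00 = 19:30 on Oct 20.
Arrival in UTC: 17:17 − 12:45 = 04:32 on Oct 21.
Elapsed = 04:32 − 19:30 (+1 day) = 9 hours 2 minutes.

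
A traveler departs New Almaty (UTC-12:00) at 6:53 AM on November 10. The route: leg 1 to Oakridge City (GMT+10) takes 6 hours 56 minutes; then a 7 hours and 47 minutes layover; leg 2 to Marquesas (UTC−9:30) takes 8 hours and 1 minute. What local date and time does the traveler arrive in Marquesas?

8:07 AM on November 11

Convert departure to UTC: 6:53 AM + 12:00 = 6:53 PM UTC on Nov 10.
Add 6 hours and 56 minutes leg 1 → 1:49 AM UTC (Nov 11).
Add 7 hours 47 minutes layover in Oakridge City → 9:36 AM UTC.
Add 8 hours and 1 minute leg 2 → 5:37 PM UTC.
Marquesas is UTC−9:30, so local arrival = 5:37 PM − 9:30 = 8:07 AM on Nov 11.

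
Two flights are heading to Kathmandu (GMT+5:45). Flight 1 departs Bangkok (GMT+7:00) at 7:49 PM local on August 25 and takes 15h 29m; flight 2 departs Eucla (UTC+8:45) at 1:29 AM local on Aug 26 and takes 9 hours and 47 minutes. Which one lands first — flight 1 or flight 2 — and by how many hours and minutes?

Flight 1 in UTC: 7:49 PM − 7:00 = 12:49 PM on Aug 25.
+15 hours and 29 minutes → arrive 4:18 AM UTC on Aug 26.
Flight 2 in UTC: 1:29 AM − 8:45 = 4:44 PM on Aug 25.
+9 hours 47 minutes → arrive 2:31 AM UTC on Aug 26.
Flight 2 lands earlier by 1 hour 47 minutes.

the second, by 1 hour 47 minutes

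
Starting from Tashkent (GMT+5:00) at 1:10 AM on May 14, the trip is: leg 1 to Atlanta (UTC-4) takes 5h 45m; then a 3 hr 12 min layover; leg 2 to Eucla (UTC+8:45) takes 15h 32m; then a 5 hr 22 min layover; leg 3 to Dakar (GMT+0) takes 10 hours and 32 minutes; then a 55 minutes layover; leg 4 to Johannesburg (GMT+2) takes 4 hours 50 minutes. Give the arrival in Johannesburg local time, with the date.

8:18 PM on May 15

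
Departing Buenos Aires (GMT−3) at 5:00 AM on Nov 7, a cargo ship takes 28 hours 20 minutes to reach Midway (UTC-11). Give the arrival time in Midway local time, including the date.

Convert departure to UTC: 5:00 AM + 3:00 = 8:00 AM UTC on Nov 7.
Add 28 hours 20 minutes travel time → 12:20 PM UTC (Nov 8).
Midway is UTC−11:00, so local arrival = 12:20 PM − 11:00 = 1:20 AM on Nov 8.

1:20 AM on Nov 8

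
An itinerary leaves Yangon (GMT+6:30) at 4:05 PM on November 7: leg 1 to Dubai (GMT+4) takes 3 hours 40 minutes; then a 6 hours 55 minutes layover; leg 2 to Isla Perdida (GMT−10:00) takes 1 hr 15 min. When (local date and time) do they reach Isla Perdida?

11:25 AM on Nov 7

Convert departure to UTC: 4:05 PM − 6:30 = 9:35 AM UTC on Nov 7.
Add 3 hours 40 minutes leg 1 → 1:15 PM UTC.
Add 6 hours and 55 minutes layover in Dubai → 8:10 PM UTC.
Add 1 hour 15 minutes leg 2 → 9:25 PM UTC.
Isla Perdida is UTC−10:00, so local arrival = 9:25 PM − 10:00 = 11:25 AM on Nov 7.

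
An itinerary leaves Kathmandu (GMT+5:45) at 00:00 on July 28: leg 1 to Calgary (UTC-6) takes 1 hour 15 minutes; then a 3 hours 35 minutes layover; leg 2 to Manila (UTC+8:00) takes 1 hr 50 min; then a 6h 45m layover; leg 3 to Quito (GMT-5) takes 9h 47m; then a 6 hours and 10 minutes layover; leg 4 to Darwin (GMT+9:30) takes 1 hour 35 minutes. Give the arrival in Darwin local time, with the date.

Convert departure to UTC: 00:00 − 5:45 = 18:15 UTC on Jul 27.
Add 1 hour and 15 minutes leg 1 → 19:30 UTC.
Add 3 hours and 35 minutes layover in Calgary → 23:05 UTC.
Add 1 hour and 50 minutes leg 2 → 00:55 UTC (Jul 28).
Add 6 hours 45 minutes layover in Manila → 07:40 UTC.
Add 9 hours and 47 minutes leg 3 → 17:27 UTC.
Add 6 hours and 10 minutes layover in Quito → 23:37 UTC.
Add 1 hour 35 minutes leg 4 → 01:12 UTC (Jul 29).
Darwin is UTC+9:30, so local arrival = 01:12 + 9:30 = 10:42 on Jul 29.

10:42 on July 29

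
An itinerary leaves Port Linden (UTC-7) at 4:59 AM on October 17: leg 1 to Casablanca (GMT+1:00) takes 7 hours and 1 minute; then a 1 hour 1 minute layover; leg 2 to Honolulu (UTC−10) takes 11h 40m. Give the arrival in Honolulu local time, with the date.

9:41 PM on October 17

Convert departure to UTC: 4:59 AM + 7:00 = 11:59 AM UTC on Oct 17.
Add 7 hours and 1 minute leg 1 → 7:00 PM UTC.
Add 1 hour 1 minute layover in Casablanca → 8:01 PM UTC.
Add 11 hours and 40 minutes leg 2 → 7:41 AM UTC (Oct 18).
Honolulu is UTC−10:00, so local arrival = 7:41 AM − 10:00 = 9:41 PM on Oct 17.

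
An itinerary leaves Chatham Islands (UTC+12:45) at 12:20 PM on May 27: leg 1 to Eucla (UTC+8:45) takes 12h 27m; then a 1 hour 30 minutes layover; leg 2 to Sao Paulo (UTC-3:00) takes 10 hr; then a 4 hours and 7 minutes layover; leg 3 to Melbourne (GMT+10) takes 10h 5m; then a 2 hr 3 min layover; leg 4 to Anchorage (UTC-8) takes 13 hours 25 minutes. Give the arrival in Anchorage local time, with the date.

9:12 PM on May 28

Convert departure to UTC: 12:20 PM − 12:45 = 11:35 PM UTC on May 26.
Add 12 hours 27 minutes leg 1 → 12:02 PM UTC (May 27).
Add 1 hour 30 minutes layover in Eucla → 1:32 PM UTC.
Add 10 hours leg 2 → 11:32 PM UTC.
Add 4 hours and 7 minutes layover in Sao Paulo → 3:39 AM UTC (May 28).
Add 10 hours 5 minutes leg 3 → 1:44 PM UTC.
Add 2 hours 3 minutes layover in Melbourne → 3:47 PM UTC.
Add 13 hours 25 minutes leg 4 → 5:12 AM UTC (May 29).
Anchorage is UTC−8:00, so local arrival = 5:12 AM − 8:00 = 9:12 PM on May 28.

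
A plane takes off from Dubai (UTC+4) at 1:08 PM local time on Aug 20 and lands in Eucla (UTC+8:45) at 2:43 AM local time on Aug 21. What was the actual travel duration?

Departure in UTC: 1:08 PM − 4:00 = 9:08 AM on Aug 20.
Arrival in UTC: 2:43 AM − 8:45 = 5:58 PM on Aug 20.
Elapsed = 5:58 PM − 9:08 AM = 8 hours 50 minutes.

8 hours 50 minutes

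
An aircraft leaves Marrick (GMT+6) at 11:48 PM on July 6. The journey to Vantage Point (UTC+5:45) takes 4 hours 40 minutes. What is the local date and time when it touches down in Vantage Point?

Vantage Point is 0:15 behind Marrick.
After 4 hours and 40 minutes it is 4:28 AM (Jul 7) in Marrick.
Shift by the zone difference: 4:28 AM − 0:15 = 4:13 AM on Jul 7 in Vantage Point.

4:13 AM on Jul 7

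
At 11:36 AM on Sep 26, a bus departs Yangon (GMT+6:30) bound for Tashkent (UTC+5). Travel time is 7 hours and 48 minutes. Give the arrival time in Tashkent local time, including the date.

Convert departure to UTC: 11:36 AM − 6:30 = 5:06 AM UTC on Sep 26.
Add 7 hours 48 minutes travel time → 12:54 PM UTC.
Tashkent is UTC+5:00, so local arrival = 12:54 PM + 5:00 = 5:54 PM on Sep 26.

5:54 PM on September 26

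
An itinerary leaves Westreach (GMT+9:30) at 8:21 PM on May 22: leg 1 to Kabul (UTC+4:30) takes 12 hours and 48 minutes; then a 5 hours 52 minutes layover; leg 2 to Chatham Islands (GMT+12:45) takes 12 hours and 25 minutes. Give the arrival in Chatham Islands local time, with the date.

6:41 AM on May 24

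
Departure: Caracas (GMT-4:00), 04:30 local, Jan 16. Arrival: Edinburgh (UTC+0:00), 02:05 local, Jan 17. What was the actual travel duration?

17 hours 35 minutes

Departure in UTC: 04:30 + 4:00 = 08:30 on Jan 16.
Arrival is already UTC: 02:05 on Jan 17.
Elapsed = 02:05 − 08:30 (+1 day) = 17 hours 35 minutes.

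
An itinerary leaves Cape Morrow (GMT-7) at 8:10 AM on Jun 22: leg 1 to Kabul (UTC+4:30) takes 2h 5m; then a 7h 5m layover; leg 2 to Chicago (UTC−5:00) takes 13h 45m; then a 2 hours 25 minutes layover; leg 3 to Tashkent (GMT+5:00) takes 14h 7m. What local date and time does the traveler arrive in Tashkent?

Convert departure to UTC: 8:10 AM + 7:00 = 3:10 PM UTC on Jun 22.
Add 2 hours 5 minutes leg 1 → 5:15 PM UTC.
Add 7 hours 5 minutes layover in Kabul → 12:20 AM UTC (Jun 23).
Add 13 hours 45 minutes leg 2 → 2:05 PM UTC.
Add 2 hours and 25 minutes layover in Chicago → 4:30 PM UTC.
Add 14 hours 7 minutes leg 3 → 6:37 AM UTC (Jun 24).
Tashkent is UTC+5:00, so local arrival = 6:37 AM + 5:00 = 11:37 AM on Jun 24.

11:37 AM on June 24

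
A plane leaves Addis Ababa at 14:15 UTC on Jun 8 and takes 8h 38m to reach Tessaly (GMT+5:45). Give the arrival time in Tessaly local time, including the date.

04:38 on Jun 9

Departure is given in UTC: 14:15 on Jun 8.
Add 8 hours 38 minutes → 22:53 UTC.
Tessaly is UTC+5:45: 22:53 + 5:45 = 04:38 on Jun 9.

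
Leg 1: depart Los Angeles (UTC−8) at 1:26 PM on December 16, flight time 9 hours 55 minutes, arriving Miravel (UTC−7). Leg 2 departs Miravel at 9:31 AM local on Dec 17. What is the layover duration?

Convert departure to UTC: 1:26 PM + 8:00 = 9:26 PM UTC on Dec 16.
Add 9 hours and 55 minutes flight time → 7:21 AM UTC (Dec 17).
Miravel is UTC−7:00, so local arrival = 7:21 AM − 7:00 = 12:21 AM on Dec 17.
Layover = 9:31 AM − 12:21 AM = 9 hours 10 minutes.

9 hours 10 minutes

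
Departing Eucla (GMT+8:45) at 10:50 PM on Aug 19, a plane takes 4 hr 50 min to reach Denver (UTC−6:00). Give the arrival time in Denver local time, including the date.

12:55 PM on August 19

Convert departure to UTC: 10:50 PM − 8:45 = 2:05 PM UTC on Aug 19.
Add 4 hours 50 minutes travel time → 6:55 PM UTC.
Denver is UTC−6:00, so local arrival = 6:55 PM − 6:00 = 12:55 PM on Aug 19.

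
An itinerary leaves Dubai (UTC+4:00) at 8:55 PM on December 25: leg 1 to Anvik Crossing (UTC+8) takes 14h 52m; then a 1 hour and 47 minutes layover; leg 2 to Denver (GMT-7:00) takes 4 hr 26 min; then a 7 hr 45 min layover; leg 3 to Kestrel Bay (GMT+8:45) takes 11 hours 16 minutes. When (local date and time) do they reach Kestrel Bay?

5:46 PM on December 27

Convert departure to UTC: 8:55 PM − 4:00 = 4:55 PM UTC on Dec 25.
Add 14 hours and 52 minutes leg 1 → 7:47 AM UTC (Dec 26).
Add 1 hour 47 minutes layover in Anvik Crossing → 9:34 AM UTC.
Add 4 hours 26 minutes leg 2 → 2:00 PM UTC.
Add 7 hours and 45 minutes layover in Denver → 9:45 PM UTC.
Add 11 hours and 16 minutes leg 3 → 9:01 AM UTC (Dec 27).
Kestrel Bay is UTC+8:45, so local arrival = 9:01 AM + 8:45 = 5:46 PM on Dec 27.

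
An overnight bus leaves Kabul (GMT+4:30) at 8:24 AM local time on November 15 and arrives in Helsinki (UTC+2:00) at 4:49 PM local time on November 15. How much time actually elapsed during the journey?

10 hours 55 minutes

Helsinki is 2:30 behind Kabul.
Clock-face elapsed time (ignoring zones) is 8 hours 25 minutes.
Actual elapsed = 8 hours 25 minutes + 2:30 = 10 hours 55 minutes.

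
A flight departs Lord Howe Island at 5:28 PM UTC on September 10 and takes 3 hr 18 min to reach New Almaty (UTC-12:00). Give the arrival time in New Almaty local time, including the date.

8:46 AM on September 10

Departure is given in UTC: 5:28 PM on Sep 10.
Add 3 hours 18 minutes → 8:46 PM UTC.
New Almaty is UTC−12:00: 8:46 PM − 12:00 = 8:46 AM on Sep 10.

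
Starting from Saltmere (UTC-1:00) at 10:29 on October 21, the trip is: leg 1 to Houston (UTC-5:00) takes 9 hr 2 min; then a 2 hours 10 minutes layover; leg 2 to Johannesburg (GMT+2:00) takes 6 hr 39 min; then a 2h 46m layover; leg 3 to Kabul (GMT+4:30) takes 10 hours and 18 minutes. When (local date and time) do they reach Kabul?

Convert departure to UTC: 10:29 + 1:00 = 11:29 UTC on Oct 21.
Add 9 hours 2 minutes leg 1 → 20:31 UTC.
Add 2 hours and 10 minutes layover in Houston → 22:41 UTC.
Add 6 hours 39 minutes leg 2 → 05:20 UTC (Oct 22).
Add 2 hours and 46 minutes layover in Johannesburg → 08:06 UTC.
Add 10 hours and 18 minutes leg 3 → 18:24 UTC.
Kabul is UTC+4:30, so local arrival = 18:24 + 4:30 = 22:54 on Oct 22.

22:54 on Oct 22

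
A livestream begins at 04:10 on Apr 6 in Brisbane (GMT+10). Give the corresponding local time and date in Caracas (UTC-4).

14:10 on Apr 5

In UTC: 04:10 − 10:00 = 18:10 on Apr 5.
Caracas is UTC−4:00: 18:10 − 4:00 = 14:10 on Apr 5.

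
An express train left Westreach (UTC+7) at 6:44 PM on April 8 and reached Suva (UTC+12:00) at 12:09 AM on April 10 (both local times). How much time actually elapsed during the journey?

24 hours 25 minutes

Departure in UTC: 6:44 PM − 7:00 = 11:44 AM on Apr 8.
Arrival in UTC: 12:09 AM − 12:00 = 12:09 PM on Apr 9.
Elapsed = 12:09 PM − 11:44 AM (+1 day) = 24 hours 25 minutes.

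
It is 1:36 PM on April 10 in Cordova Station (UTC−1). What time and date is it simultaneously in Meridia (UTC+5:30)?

Meridia is 6:30 ahead of Cordova Station.
Shift by the zone difference: 1:36 PM + 6:30 = 8:06 PM on Apr 10 in Meridia.

8:06 PM on April 10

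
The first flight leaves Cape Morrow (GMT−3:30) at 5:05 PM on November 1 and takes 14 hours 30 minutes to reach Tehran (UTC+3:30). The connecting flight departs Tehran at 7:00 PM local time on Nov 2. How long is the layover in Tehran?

4 hours 25 minutes

Convert departure to UTC: 5:05 PM + 3:30 = 8:35 PM UTC on Nov 1.
Add 14 hours 30 minutes flight time → 11:05 AM UTC (Nov 2).
Tehran is UTC+3:30, so local arrival = 11:05 AM + 3:30 = 2:35 PM on Nov 2.
Layover = 7:00 PM − 2:35 PM = 4 hours 25 minutes.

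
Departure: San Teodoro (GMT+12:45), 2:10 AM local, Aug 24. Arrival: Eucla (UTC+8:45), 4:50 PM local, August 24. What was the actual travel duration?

18 hours 40 minutes

Eucla is 4:00 behind San Teodoro.
Clock-face elapsed time (ignoring zones) is 14 hours 40 minutes.
Actual elapsed = 14 hours 40 minutes + 4:00 = 18 hours 40 minutes.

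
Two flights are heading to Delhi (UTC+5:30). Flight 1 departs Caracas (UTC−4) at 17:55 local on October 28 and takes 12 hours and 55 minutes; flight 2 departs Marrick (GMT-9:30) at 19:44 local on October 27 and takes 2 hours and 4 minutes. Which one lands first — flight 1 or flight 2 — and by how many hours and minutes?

the second, by 27 hours 32 minutes

Flight 1 in UTC: 17:55 + 4:00 = 21:55 on Oct 28.
+12 hours 55 minutes → arrive 10:50 UTC on Oct 29.
Flight 2 in UTC: 19:44 + 9:30 = 05:14 on Oct 28.
+2 hours and 4 minutes → arrive 07:18 UTC on Oct 28.
Flight 2 lands earlier by 27 hours 32 minutes.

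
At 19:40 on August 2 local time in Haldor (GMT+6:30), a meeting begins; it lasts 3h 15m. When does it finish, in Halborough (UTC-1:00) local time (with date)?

15:25 on August 2

Halborough is 7:30 behind Haldor.
After 3 hours 15 minutes it is 22:55 in Haldor.
Shift by the zone difference: 22:55 − 7:30 = 15:25 on Aug 2 in Halborough.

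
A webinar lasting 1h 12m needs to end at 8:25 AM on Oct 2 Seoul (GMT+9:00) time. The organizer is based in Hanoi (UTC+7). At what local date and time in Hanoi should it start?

5:13 AM on October 2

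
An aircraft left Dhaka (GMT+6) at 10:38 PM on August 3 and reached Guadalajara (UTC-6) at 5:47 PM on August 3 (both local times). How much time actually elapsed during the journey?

7 hours 9 minutes

Guadalajara is 12:00 behind Dhaka.
Clock-face elapsed time (ignoring zones) is −4 hours 51 minutes.
Actual elapsed = −4 hours 51 minutes + 12:00 = 7 hours 9 minutes.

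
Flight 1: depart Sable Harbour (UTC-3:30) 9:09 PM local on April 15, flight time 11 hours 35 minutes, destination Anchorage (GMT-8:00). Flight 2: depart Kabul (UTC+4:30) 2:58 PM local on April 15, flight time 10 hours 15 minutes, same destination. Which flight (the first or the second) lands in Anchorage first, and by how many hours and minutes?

Flight 1 in UTC: 9:09 PM + 3:30 = 12:39 AM on Apr 16.
+11 hours and 35 minutes → arrive 12:14 PM UTC on Apr 16.
Flight 2 in UTC: 2:58 PM − 4:30 = 10:28 AM on Apr 15.
+10 hours and 15 minutes → arrive 8:43 PM UTC on Apr 15.
Flight 2 lands earlier by 15 hours 31 minutes.

the second, by 15 hours 31 minutes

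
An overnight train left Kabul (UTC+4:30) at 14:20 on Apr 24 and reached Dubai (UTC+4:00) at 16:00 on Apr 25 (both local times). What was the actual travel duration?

26 hours 10 minutes

Departure in UTC: 14:20 − 4:30 = 09:50 on Apr 24.
Arrival in UTC: 16:00 − 4:00 = 12:00 on Apr 25.
Elapsed = 12:00 − 09:50 (+1 day) = 26 hours 10 minutes.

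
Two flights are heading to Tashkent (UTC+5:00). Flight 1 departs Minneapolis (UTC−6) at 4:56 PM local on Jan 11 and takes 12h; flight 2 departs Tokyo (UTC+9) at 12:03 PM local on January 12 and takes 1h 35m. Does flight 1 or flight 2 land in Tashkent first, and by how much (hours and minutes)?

the second, by 6 hours 18 minutes

Flight 1 in UTC: 4:56 PM + 6:00 = 10:56 PM on Jan 11.
+12 hours → arrive 10:56 AM UTC on Jan 12.
Flight 2 in UTC: 12:03 PM − 9:00 = 3:03 AM on Jan 12.
+1 hour and 35 minutes → arrive 4:38 AM UTC on Jan 12.
Flight 2 lands earlier by 6 hours 18 minutes.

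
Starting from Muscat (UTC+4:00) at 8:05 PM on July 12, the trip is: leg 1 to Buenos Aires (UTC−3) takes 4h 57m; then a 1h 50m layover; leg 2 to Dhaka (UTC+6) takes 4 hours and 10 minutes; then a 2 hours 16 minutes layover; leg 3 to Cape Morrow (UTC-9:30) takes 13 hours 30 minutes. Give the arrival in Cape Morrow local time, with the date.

Convert departure to UTC: 8:05 PM − 4:00 = 4:05 PM UTC on Jul 12.
Add 4 hours and 57 minutes leg 1 → 9:02 PM UTC.
Add 1 hour and 50 minutes layover in Buenos Aires → 10:52 PM UTC.
Add 4 hours 10 minutes leg 2 → 3:02 AM UTC (Jul 13).
Add 2 hours 16 minutes layover in Dhaka → 5:18 AM UTC.
Add 13 hours and 30 minutes leg 3 → 6:48 PM UTC.
Cape Morrow is UTC−9:30, so local arrival = 6:48 PM − 9:30 = 9:18 AM on Jul 13.

9:18 AM on July 13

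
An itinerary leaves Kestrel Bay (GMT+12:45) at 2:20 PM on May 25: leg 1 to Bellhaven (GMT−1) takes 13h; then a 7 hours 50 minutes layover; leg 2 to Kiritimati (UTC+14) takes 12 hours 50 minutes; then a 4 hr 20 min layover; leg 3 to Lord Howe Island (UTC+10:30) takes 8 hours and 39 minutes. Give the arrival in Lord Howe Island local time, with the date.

Convert departure to UTC: 2:20 PM − 12:45 = 1:35 AM UTC on May 25.
Add 13 hours leg 1 → 2:35 PM UTC.
Add 7 hours 50 minutes layover in Bellhaven → 10:25 PM UTC.
Add 12 hours 50 minutes leg 2 → 11:15 AM UTC (May 26).
Add 4 hours and 20 minutes layover in Kiritimati → 3:35 PM UTC.
Add 8 hours 39 minutes leg 3 → 12:14 AM UTC (May 27).
Lord Howe Island is UTC+10:30, so local arrival = 12:14 AM + 10:30 = 10:44 AM on May 27.

10:44 AM on May 27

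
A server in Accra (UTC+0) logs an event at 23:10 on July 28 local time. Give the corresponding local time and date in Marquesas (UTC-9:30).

13:40 on July 28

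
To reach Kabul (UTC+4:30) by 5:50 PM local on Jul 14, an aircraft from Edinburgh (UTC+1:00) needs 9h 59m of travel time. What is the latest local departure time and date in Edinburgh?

4:21 AM on July 14

Target arrival in UTC: 5:50 PM − 4:30 = 1:20 PM on Jul 14.
Subtract 9 hours and 59 minutes → departure 3:21 AM UTC on Jul 14.
Edinburgh is UTC+1:00: 3:21 AM + 1:00 = 4:21 AM on Jul 14.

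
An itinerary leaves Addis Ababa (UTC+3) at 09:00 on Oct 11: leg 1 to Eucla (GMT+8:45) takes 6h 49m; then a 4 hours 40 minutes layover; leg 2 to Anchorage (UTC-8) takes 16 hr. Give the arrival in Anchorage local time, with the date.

01:29 on October 12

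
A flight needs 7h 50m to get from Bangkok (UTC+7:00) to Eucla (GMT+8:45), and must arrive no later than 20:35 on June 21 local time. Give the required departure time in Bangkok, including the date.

Target arrival in UTC: 20:35 − 8:45 = 11:50 on Jun 21.
Subtract 7 hours and 50 minutes → departure 04:00 UTC on Jun 21.
Bangkok is UTC+7:00: 04:00 + 7:00 = 11:00 on Jun 21.

11:00 on Jun 21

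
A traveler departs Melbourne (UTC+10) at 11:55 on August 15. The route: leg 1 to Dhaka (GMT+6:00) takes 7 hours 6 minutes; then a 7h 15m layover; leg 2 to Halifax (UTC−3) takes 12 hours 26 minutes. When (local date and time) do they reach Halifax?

01:42 on Aug 16

Convert departure to UTC: 11:55 − 10:00 = 01:55 UTC on Aug 15.
Add 7 hours and 6 minutes leg 1 → 09:01 UTC.
Add 7 hours 15 minutes layover in Dhaka → 16:16 UTC.
Add 12 hours 26 minutes leg 2 → 04:42 UTC (Aug 16).
Halifax is UTC−3:00, so local arrival = 04:42 − 3:00 = 01:42 on Aug 16.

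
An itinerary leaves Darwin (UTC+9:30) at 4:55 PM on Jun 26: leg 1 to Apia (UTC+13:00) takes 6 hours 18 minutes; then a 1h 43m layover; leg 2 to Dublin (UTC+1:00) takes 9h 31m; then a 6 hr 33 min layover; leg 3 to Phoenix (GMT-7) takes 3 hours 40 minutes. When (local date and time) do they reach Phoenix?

4:10 AM on June 27

Convert departure to UTC: 4:55 PM − 9:30 = 7:25 AM UTC on Jun 26.
Add 6 hours and 18 minutes leg 1 → 1:43 PM UTC.
Add 1 hour and 43 minutes layover in Apia → 3:26 PM UTC.
Add 9 hours 31 minutes leg 2 → 12:57 AM UTC (Jun 27).
Add 6 hours and 33 minutes layover in Dublin → 7:30 AM UTC.
Add 3 hours 40 minutes leg 3 → 11:10 AM UTC.
Phoenix is UTC−7:00, so local arrival = 11:10 AM − 7:00 = 4:10 AM on Jun 27.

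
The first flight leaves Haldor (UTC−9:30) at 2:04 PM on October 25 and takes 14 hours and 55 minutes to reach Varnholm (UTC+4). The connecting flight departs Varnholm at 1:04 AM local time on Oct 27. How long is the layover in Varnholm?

Convert departure to UTC: 2:04 PM + 9:30 = 11:34 PM UTC on Oct 25.
Add 14 hours and 55 minutes flight time → 2:29 PM UTC (Oct 26).
Varnholm is UTC+4:00, so local arrival = 2:29 PM + 4:00 = 6:29 PM on Oct 26.
Layover = 1:04 AM − 6:29 PM (+1 day) = 6 hours 35 minutes.

6 hours 35 minutes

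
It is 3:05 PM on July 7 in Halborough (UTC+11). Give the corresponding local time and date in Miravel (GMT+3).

In UTC: 3:05 PM − 11:00 = 4:05 AM on Jul 7.
Miravel is UTC+3:00: 4:05 AM + 3:00 = 7:05 AM on Jul 7.

7:05 AM on Jul 7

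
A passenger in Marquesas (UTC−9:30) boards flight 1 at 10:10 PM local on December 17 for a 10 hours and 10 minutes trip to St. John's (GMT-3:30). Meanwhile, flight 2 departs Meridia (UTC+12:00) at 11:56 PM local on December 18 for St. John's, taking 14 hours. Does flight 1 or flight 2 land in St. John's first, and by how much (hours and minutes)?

the first, by 8 hours 6 minutes

Flight 1 in UTC: 10:10 PM + 9:30 = 7:40 AM on Dec 18.
+10 hours 10 minutes → arrive 5:50 PM UTC on Dec 18.
Flight 2 in UTC: 11:56 PM − 12:00 = 11:56 AM on Dec 18.
+14 hours → arrive 1:56 AM UTC on Dec 19.
Flight 1 lands earlier by 8 hours 6 minutes.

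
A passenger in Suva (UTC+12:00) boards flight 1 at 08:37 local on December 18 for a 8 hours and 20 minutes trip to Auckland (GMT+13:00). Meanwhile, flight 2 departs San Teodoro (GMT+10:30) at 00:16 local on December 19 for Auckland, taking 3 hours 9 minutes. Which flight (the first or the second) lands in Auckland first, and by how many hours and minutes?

the first, by 11 hours 58 minutes

Flight 1 in UTC: 08:37 − 12:00 = 20:37 on Dec 17.
+8 hours and 20 minutes → arrive 04:57 UTC on Dec 18.
Flight 2 in UTC: 00:16 − 10:30 = 13:46 on Dec 18.
+3 hours and 9 minutes → arrive 16:55 UTC on Dec 18.
Flight 1 lands earlier by 11 hours 58 minutes.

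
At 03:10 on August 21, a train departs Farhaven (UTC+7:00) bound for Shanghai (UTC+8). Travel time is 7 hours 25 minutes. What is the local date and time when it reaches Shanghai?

11:35 on August 21

Shanghai is 1:00 ahead of Farhaven.
After 7 hours and 25 minutes it is 10:35 in Farhaven.
Shift by the zone difference: 10:35 + 1:00 = 11:35 on Aug 21 in Shanghai.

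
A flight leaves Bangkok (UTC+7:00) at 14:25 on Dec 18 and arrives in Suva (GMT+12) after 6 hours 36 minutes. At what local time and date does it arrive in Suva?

02:01 on December 19

Suva is 5:00 ahead of Bangkok.
After 6 hours and 36 minutes it is 21:01 in Bangkok.
Shift by the zone difference: 21:01 + 5:00 = 02:01 on Dec 19 in Suva.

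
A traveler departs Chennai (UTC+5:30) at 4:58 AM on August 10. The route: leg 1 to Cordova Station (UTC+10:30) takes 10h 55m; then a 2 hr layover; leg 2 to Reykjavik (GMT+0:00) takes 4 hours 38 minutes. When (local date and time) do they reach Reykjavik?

5:01 PM on August 10

Convert departure to UTC: 4:58 AM − 5:30 = 11:28 PM UTC on Aug 9.
Add 10 hours 55 minutes leg 1 → 10:23 AM UTC (Aug 10).
Add 2 hours layover in Cordova Station → 12:23 PM UTC.
Add 4 hours 38 minutes leg 2 → 5:01 PM UTC.
Reykjavik is UTC+0, so local arrival is the same: 5:01 PM on Aug 10.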